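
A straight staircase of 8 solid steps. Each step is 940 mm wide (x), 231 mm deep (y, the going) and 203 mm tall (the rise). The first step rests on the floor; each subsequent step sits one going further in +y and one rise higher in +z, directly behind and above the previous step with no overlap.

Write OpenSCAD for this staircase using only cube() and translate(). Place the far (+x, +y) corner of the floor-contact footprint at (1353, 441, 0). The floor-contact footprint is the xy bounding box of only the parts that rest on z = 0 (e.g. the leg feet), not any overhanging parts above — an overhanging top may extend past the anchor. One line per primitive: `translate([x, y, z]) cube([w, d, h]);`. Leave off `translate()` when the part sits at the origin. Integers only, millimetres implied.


translate([413, 210, 0]) cube([940, 231, 203]);
translate([413, 441, 203]) cube([940, 231, 203]);
translate([413, 672, 406]) cube([940, 231, 203]);
translate([413, 903, 609]) cube([940, 231, 203]);
translate([413, 1134, 812]) cube([940, 231, 203]);
translate([413, 1365, 1015]) cube([940, 231, 203]);
translate([413, 1596, 1218]) cube([940, 231, 203]);
translate([413, 1827, 1421]) cube([940, 231, 203]);


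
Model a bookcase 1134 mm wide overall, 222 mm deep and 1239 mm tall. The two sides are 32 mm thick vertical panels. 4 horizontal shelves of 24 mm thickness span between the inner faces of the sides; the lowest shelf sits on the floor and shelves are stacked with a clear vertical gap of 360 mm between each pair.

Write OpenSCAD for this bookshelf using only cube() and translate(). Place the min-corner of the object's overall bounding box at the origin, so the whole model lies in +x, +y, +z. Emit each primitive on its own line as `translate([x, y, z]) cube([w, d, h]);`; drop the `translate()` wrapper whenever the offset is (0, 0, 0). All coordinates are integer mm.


cube([32, 222, 1239]);
translate([1102, 0, 0]) cube([32, 222, 1239]);
translate([32, 0, 0]) cube([1070, 222, 24]);
translate([32, 0, 384]) cube([1070, 222, 24]);
translate([32, 0, 768]) cube([1070, 222, 24]);
translate([32, 0, 1152]) cube([1070, 222, 24]);


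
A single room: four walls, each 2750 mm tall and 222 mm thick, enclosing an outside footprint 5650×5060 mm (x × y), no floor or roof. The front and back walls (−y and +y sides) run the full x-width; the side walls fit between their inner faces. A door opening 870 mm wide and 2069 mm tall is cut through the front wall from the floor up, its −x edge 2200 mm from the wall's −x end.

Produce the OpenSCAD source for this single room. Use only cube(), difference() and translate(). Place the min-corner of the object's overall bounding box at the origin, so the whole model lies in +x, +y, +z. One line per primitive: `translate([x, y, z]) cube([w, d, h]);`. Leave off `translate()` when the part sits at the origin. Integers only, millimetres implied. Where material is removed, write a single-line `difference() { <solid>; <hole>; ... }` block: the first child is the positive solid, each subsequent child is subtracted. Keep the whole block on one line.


difference() { cube([5650, 222, 2750]); translate([2200, 0, 0]) cube([870, 222, 2069]); }
translate([0, 4838, 0]) cube([5650, 222, 2750]);
translate([0, 222, 0]) cube([222, 4616, 2750]);
translate([5428, 222, 0]) cube([222, 4616, 2750]);


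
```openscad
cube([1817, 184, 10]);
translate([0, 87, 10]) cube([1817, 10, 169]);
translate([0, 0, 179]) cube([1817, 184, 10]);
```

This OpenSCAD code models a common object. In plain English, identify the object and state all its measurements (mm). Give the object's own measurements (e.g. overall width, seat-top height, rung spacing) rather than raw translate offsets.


An I-beam lying along x, 1817 mm long. Overall section height 189 mm. Two flanges 184 mm wide (y) and 10 mm thick, one on the floor and one at the top; a web 10 mm thick runs between them, centred on the flange width.


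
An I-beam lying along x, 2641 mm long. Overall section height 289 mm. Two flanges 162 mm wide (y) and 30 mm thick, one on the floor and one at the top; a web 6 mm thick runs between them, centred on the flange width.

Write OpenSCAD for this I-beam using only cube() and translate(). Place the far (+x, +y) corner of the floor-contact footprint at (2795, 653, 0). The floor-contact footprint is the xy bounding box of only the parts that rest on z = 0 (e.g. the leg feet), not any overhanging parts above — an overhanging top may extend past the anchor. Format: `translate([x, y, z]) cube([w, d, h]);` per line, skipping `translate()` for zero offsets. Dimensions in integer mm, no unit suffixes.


translate([154, 491, 0]) cube([2641, 162, 30]);
translate([154, 569, 30]) cube([2641, 6, 229]);
translate([154, 491, 259]) cube([2641, 162, 30]);


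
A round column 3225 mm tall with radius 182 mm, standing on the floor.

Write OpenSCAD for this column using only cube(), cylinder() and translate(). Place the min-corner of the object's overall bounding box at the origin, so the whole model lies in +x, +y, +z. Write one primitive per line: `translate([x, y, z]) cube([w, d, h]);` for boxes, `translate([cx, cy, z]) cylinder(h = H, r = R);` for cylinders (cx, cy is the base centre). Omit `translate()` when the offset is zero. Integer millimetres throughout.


translate([182, 182, 0]) cylinder(h = 3225, r = 182);


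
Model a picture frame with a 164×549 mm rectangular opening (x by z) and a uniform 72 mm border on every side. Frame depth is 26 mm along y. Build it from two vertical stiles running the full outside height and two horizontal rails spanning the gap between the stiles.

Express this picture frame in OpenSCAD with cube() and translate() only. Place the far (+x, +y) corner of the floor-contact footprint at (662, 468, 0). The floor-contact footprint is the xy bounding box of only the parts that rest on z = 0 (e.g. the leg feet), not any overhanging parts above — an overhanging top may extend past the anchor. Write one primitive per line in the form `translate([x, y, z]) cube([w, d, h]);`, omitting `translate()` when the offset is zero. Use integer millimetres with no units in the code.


translate([354, 442, 0]) cube([72, 26, 693]);
translate([590, 442, 0]) cube([72, 26, 693]);
translate([426, 442, 0]) cube([164, 26, 72]);
translate([426, 442, 621]) cube([164, 26, 72]);


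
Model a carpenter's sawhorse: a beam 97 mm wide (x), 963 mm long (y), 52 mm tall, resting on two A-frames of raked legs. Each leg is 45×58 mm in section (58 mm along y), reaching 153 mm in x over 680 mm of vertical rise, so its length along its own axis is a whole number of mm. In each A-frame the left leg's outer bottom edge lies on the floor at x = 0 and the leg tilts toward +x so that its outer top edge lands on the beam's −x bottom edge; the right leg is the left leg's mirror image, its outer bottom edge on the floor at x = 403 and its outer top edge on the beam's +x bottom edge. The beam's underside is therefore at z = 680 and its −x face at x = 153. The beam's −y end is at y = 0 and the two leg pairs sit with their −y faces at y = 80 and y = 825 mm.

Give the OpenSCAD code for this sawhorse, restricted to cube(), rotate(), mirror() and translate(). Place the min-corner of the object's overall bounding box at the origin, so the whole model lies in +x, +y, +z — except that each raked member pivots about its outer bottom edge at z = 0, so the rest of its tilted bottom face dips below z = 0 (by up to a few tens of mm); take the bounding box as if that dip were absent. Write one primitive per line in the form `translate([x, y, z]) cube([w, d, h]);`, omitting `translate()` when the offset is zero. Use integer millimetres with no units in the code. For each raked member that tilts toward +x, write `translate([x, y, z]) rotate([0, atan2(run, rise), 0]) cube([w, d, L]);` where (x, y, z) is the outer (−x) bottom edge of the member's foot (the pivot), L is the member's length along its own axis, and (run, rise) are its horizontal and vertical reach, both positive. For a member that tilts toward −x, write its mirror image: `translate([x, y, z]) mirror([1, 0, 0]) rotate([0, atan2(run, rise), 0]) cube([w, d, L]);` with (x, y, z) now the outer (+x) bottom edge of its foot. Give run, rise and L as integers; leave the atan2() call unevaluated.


translate([153, 0, 680]) cube([97, 963, 52]);
translate([0, 80, 0]) rotate([0, atan2(153, 680), 0]) cube([45, 58, 697]);
translate([403, 80, 0]) mirror([1, 0, 0]) rotate([0, atan2(153, 680), 0]) cube([45, 58, 697]);
translate([0, 825, 0]) rotate([0, atan2(153, 680), 0]) cube([45, 58, 697]);
translate([403, 825, 0]) mirror([1, 0, 0]) rotate([0, atan2(153, 680), 0]) cube([45, 58, 697]);


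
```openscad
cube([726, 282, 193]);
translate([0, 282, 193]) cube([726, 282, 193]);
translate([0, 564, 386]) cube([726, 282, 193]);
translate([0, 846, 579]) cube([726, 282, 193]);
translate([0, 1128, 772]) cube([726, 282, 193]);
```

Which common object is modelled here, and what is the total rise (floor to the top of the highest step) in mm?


A staircase. The total rise is 965 mm.

5 identical blocks, each offset up and back from the previous — a staircase. Each step is 193 mm tall and there are 5 of them, so the total rise is 5 × 193 = 965 mm.


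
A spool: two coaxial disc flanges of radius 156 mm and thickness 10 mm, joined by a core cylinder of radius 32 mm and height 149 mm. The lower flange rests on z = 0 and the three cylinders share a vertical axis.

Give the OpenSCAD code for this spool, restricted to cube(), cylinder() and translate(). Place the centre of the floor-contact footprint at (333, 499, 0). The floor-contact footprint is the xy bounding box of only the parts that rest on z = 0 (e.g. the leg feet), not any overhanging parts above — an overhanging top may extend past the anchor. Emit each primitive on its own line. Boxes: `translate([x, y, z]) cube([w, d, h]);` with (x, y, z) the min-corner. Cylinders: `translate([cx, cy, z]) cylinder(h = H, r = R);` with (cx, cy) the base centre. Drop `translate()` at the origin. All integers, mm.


translate([333, 499, 0]) cylinder(h = 10, r = 156);
translate([333, 499, 10]) cylinder(h = 149, r = 32);
translate([333, 499, 159]) cylinder(h = 10, r = 156);


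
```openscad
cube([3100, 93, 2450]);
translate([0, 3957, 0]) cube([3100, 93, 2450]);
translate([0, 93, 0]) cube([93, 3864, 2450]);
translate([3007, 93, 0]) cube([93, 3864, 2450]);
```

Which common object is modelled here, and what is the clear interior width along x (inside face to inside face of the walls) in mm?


A house (or room) frame. The interior width is 2914 mm.

Four 2450 mm walls enclosing a rectangle with no floor or roof — a room or house frame. Outside width is 3100 mm and wall thickness is 93 mm, so the interior width is 3100 − 2 × 93 = 2914 mm.


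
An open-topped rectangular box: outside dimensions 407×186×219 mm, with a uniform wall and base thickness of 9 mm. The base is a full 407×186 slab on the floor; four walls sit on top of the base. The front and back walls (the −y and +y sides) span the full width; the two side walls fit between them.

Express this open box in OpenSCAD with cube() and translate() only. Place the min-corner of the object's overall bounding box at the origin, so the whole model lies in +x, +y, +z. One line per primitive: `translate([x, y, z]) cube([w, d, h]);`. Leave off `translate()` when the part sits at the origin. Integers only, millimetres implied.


cube([407, 186, 9]);
translate([0, 0, 9]) cube([407, 9, 210]);
translate([0, 177, 9]) cube([407, 9, 210]);
translate([0, 9, 9]) cube([9, 168, 210]);
translate([398, 9, 9]) cube([9, 168, 210]);


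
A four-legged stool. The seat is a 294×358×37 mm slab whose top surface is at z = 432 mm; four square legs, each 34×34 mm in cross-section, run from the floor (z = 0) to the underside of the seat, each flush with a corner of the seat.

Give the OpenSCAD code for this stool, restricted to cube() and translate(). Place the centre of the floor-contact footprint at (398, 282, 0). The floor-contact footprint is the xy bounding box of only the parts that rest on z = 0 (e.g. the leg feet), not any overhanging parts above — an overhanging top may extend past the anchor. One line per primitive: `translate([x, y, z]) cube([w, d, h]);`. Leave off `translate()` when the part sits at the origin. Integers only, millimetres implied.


translate([251, 103, 395]) cube([294, 358, 37]);
translate([251, 103, 0]) cube([34, 34, 395]);
translate([511, 103, 0]) cube([34, 34, 395]);
translate([251, 427, 0]) cube([34, 34, 395]);
translate([511, 427, 0]) cube([34, 34, 395]);


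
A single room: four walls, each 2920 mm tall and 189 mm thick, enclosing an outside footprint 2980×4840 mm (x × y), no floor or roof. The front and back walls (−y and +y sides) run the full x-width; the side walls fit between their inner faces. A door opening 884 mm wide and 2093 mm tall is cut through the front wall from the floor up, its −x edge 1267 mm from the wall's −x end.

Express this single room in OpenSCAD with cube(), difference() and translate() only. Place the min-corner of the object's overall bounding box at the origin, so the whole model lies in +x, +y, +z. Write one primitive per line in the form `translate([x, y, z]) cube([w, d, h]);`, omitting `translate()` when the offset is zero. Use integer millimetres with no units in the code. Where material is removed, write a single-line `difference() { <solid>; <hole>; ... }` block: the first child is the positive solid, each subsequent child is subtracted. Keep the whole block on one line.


difference() { cube([2980, 189, 2920]); translate([1267, 0, 0]) cube([884, 189, 2093]); }
translate([0, 4651, 0]) cube([2980, 189, 2920]);
translate([0, 189, 0]) cube([189, 4462, 2920]);
translate([2791, 189, 0]) cube([189, 4462, 2920]);


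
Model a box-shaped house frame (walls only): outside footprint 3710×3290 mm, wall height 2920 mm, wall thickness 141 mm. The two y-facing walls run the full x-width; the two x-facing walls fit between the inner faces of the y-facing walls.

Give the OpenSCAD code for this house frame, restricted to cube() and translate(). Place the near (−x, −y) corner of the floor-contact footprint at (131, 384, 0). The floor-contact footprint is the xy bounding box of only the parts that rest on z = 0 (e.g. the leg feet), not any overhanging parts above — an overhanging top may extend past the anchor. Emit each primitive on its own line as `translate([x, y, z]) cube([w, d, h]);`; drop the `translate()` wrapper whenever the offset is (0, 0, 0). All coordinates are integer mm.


translate([131, 384, 0]) cube([3710, 141, 2920]);
translate([131, 3533, 0]) cube([3710, 141, 2920]);
translate([131, 525, 0]) cube([141, 3008, 2920]);
translate([3700, 525, 0]) cube([141, 3008, 2920]);


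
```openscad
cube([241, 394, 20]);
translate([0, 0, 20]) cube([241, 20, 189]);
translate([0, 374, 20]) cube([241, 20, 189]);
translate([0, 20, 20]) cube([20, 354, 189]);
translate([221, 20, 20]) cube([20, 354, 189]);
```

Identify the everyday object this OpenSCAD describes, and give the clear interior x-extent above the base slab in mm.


An open box. The internal width is 201 mm.

A 241×394 base slab with four walls standing on it — an open box. The base is 241 mm wide and the walls are 20 mm thick, so the internal width is 241 − 2 × 20 = 201 mm.


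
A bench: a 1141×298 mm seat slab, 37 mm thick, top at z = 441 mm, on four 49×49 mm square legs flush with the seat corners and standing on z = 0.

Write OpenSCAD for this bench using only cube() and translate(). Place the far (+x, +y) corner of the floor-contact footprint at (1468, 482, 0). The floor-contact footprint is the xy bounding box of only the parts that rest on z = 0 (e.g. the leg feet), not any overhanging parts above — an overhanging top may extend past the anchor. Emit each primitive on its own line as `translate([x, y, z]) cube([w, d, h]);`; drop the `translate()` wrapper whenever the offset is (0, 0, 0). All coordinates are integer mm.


translate([327, 184, 404]) cube([1141, 298, 37]);
translate([327, 184, 0]) cube([49, 49, 404]);
translate([327, 433, 0]) cube([49, 49, 404]);
translate([1419, 184, 0]) cube([49, 49, 404]);
translate([1419, 433, 0]) cube([49, 49, 404]);


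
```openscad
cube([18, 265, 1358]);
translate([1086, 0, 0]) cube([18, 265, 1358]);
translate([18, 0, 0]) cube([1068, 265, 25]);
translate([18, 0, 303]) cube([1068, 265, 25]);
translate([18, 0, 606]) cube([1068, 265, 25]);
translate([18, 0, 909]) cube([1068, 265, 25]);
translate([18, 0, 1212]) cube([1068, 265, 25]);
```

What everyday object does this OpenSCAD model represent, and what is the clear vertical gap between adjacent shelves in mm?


A bookshelf. The clear shelf gap is 278 mm.

Two tall side panels with 5 horizontal boards between them — a bookshelf. The first two shelf undersides are at z = 0 and z = 303; with shelf thickness 25, the clear gap is 303 − 0 − 25 = 278 mm.


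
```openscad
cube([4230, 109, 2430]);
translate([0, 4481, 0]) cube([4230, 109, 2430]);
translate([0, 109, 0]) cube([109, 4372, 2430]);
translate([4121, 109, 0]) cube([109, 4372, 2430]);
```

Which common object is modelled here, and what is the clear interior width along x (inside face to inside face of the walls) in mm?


A house (or room) frame. The interior width is 4012 mm.

Four 2430 mm walls enclosing a rectangle with no floor or roof — a room or house frame. Outside width is 4230 mm and wall thickness is 109 mm, so the interior width is 4230 − 2 × 109 = 4012 mm.


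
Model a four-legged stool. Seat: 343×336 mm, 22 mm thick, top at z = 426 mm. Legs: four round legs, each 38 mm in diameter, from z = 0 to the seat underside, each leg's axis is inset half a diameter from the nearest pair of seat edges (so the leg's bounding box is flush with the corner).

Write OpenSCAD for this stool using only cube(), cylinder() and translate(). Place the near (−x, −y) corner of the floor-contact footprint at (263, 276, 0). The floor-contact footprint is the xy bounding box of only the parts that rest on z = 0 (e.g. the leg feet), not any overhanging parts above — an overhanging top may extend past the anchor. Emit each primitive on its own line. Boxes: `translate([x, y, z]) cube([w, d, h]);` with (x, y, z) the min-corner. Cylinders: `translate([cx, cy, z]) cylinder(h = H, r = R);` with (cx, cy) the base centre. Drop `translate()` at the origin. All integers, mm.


translate([263, 276, 404]) cube([343, 336, 22]);
translate([282, 295, 0]) cylinder(h = 404, r = 19);
translate([587, 295, 0]) cylinder(h = 404, r = 19);
translate([282, 593, 0]) cylinder(h = 404, r = 19);
translate([587, 593, 0]) cylinder(h = 404, r = 19);


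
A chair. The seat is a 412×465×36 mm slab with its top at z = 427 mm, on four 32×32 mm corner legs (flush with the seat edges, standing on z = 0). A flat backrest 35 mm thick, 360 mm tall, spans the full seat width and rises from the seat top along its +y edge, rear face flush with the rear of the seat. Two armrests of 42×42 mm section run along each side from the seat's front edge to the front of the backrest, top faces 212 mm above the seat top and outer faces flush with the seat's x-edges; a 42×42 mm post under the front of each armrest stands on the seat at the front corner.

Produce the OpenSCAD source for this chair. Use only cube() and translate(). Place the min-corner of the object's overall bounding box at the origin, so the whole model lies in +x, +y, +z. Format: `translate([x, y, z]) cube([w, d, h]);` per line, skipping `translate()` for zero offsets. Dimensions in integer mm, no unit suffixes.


translate([0, 0, 391]) cube([412, 465, 36]);
cube([32, 32, 391]);
translate([380, 0, 0]) cube([32, 32, 391]);
translate([0, 433, 0]) cube([32, 32, 391]);
translate([380, 433, 0]) cube([32, 32, 391]);
translate([0, 430, 427]) cube([412, 35, 360]);
translate([0, 0, 597]) cube([42, 430, 42]);
translate([370, 0, 597]) cube([42, 430, 42]);
translate([0, 0, 427]) cube([42, 42, 170]);
translate([370, 0, 427]) cube([42, 42, 170]);


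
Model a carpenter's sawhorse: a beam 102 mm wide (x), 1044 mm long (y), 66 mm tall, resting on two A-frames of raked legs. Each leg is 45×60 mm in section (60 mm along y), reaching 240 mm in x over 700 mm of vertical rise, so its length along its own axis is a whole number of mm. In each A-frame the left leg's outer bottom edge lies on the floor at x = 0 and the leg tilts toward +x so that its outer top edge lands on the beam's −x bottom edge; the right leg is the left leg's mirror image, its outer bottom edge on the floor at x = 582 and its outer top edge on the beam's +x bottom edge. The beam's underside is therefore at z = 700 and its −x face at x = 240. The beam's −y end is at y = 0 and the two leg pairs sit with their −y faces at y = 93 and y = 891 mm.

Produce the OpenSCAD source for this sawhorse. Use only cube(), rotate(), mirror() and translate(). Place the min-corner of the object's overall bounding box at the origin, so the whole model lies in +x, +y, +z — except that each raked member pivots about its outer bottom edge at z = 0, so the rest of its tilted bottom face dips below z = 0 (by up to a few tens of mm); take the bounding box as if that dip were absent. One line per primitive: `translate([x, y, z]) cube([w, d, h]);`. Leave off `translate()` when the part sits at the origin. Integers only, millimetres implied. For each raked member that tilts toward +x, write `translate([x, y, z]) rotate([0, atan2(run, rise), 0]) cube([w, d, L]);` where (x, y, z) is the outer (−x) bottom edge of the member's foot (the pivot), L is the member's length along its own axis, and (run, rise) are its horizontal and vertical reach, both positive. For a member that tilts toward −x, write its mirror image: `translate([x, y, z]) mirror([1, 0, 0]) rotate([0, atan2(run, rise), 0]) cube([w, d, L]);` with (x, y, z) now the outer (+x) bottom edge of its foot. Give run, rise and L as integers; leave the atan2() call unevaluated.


translate([240, 0, 700]) cube([102, 1044, 66]);
translate([0, 93, 0]) rotate([0, atan2(240, 700), 0]) cube([45, 60, 740]);
translate([582, 93, 0]) mirror([1, 0, 0]) rotate([0, atan2(240, 700), 0]) cube([45, 60, 740]);
translate([0, 891, 0]) rotate([0, atan2(240, 700), 0]) cube([45, 60, 740]);
translate([582, 891, 0]) mirror([1, 0, 0]) rotate([0, atan2(240, 700), 0]) cube([45, 60, 740]);


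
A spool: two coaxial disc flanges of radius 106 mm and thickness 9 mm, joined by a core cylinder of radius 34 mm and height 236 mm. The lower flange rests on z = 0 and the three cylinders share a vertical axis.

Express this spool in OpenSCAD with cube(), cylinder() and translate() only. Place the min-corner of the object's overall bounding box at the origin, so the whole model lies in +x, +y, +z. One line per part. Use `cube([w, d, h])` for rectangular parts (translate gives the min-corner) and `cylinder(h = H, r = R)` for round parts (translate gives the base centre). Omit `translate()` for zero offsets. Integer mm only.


translate([106, 106, 0]) cylinder(h = 9, r = 106);
translate([106, 106, 9]) cylinder(h = 236, r = 34);
translate([106, 106, 245]) cylinder(h = 9, r = 106);


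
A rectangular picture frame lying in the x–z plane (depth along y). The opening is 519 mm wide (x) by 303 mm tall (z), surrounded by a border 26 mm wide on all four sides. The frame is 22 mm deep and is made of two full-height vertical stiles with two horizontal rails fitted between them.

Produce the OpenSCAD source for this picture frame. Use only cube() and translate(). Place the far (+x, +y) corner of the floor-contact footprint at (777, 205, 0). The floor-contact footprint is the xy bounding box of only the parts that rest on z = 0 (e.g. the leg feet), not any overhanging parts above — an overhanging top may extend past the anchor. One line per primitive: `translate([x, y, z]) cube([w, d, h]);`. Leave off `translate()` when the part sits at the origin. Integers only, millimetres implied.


translate([206, 183, 0]) cube([26, 22, 355]);
translate([751, 183, 0]) cube([26, 22, 355]);
translate([232, 183, 0]) cube([519, 22, 26]);
translate([232, 183, 329]) cube([519, 22, 26]);


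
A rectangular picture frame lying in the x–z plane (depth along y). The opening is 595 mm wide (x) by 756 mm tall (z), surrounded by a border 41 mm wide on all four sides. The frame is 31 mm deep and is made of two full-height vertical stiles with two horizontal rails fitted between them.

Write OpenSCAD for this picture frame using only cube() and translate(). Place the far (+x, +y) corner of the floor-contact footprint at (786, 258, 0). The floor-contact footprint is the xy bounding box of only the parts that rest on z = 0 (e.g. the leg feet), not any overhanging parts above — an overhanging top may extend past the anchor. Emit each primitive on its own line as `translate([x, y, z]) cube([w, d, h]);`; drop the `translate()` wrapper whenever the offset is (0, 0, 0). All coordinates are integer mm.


translate([109, 227, 0]) cube([41, 31, 838]);
translate([745, 227, 0]) cube([41, 31, 838]);
translate([150, 227, 0]) cube([595, 31, 41]);
translate([150, 227, 797]) cube([595, 31, 41]);


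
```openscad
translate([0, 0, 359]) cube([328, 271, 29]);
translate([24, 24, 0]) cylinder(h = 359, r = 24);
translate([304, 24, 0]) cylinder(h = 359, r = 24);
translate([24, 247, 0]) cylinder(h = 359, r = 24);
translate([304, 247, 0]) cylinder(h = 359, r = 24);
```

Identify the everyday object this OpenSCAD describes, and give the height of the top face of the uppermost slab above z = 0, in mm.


A stool. The seat height is 388 mm.

A 328×271×29 slab at z = 359 on four corner cylinders — a stool. The seat top is 359 + 29 = 388 mm.


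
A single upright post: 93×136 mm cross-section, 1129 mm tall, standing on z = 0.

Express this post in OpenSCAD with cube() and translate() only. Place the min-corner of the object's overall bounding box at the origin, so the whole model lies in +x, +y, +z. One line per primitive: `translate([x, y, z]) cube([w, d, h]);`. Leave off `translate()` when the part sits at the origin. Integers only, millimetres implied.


cube([93, 136, 1129]);


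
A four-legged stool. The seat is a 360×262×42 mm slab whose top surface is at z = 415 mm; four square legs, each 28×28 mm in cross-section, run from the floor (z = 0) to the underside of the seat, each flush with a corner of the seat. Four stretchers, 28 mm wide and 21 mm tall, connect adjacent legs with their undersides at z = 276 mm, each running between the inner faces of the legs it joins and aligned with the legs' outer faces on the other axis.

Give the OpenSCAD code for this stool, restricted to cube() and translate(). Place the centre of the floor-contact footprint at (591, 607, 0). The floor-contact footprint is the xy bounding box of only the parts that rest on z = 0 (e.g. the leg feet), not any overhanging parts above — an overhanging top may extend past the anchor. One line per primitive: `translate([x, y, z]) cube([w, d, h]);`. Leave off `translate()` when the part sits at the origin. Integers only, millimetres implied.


translate([411, 476, 373]) cube([360, 262, 42]);
translate([411, 476, 0]) cube([28, 28, 373]);
translate([743, 476, 0]) cube([28, 28, 373]);
translate([411, 710, 0]) cube([28, 28, 373]);
translate([743, 710, 0]) cube([28, 28, 373]);
translate([439, 476, 276]) cube([304, 28, 21]);
translate([439, 710, 276]) cube([304, 28, 21]);
translate([411, 504, 276]) cube([28, 206, 21]);
translate([743, 504, 276]) cube([28, 206, 21]);


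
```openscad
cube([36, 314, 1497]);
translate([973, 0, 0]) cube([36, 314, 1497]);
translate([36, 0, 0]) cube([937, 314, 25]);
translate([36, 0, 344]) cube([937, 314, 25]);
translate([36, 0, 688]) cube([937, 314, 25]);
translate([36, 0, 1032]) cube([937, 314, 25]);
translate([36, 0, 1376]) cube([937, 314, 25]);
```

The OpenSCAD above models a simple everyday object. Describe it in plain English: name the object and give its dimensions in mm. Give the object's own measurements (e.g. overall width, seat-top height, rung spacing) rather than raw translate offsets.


An open bookshelf. Two side panels, each 36 mm thick, 314 mm deep and 1497 mm tall, stand 1009 mm apart (outside-to-outside). Between them sit 5 shelves, each 25 mm thick and 314 mm deep, spanning the full gap between the sides. The bottom shelf rests on the floor (its underside at z = 0) and the clear gap between one shelf's top and the next shelf's underside is 319 mm.


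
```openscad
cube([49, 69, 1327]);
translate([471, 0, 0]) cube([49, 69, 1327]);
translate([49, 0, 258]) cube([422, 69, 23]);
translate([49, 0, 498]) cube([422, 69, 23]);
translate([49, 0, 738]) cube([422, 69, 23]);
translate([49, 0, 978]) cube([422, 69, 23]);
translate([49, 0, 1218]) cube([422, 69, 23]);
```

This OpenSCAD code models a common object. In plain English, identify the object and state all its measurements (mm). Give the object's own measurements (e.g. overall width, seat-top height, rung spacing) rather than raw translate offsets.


A straight ladder. Two 49×69 mm vertical rails, 1327 mm tall, stand 520 mm apart (outside-to-outside) with their front faces coplanar on the −y side. 5 rungs, each 69 mm deep and 23 mm tall, span between the inner faces of the rails, front faces flush with the rails. The lowest rung's underside is at z = 258 mm and rungs are spaced 240 mm apart (underside to underside).


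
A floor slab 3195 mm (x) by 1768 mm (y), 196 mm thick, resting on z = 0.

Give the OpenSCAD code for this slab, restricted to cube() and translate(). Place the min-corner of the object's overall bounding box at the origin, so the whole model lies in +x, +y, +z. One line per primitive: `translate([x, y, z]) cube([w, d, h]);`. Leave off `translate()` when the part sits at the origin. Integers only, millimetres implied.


cube([3195, 1768, 196]);


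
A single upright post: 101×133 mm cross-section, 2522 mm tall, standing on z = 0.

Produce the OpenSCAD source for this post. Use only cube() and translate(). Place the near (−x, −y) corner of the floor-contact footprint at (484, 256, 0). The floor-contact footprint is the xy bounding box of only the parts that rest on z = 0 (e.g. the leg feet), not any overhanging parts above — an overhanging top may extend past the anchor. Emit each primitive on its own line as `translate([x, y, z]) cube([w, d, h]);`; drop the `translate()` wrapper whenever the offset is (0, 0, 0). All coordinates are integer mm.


translate([484, 256, 0]) cube([101, 133, 2522]);


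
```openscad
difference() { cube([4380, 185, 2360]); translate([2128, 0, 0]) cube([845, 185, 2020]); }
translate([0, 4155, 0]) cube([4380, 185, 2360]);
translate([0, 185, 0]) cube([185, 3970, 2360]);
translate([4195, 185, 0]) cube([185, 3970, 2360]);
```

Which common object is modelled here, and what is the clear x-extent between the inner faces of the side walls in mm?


A single room. The interior width is 4010 mm.

Four walls enclosing a rectangle with a door in the front wall — a room. Outside width 4380 minus two 185 mm walls gives 4010 mm.


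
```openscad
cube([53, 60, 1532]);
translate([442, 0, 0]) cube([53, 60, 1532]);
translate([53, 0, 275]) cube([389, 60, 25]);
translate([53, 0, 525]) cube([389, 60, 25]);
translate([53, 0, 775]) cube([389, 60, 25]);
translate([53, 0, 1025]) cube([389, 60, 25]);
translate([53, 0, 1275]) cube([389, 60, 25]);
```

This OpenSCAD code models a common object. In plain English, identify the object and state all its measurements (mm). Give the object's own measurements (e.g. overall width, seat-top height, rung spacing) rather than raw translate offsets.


A straight ladder. Two 53×60 mm vertical rails, 1532 mm tall, stand 495 mm apart (outside-to-outside) with their front faces coplanar on the −y side. 5 rungs, each 60 mm deep and 25 mm tall, span between the inner faces of the rails, front faces flush with the rails. The lowest rung's underside is at z = 275 mm and rungs are spaced 250 mm apart (underside to underside).


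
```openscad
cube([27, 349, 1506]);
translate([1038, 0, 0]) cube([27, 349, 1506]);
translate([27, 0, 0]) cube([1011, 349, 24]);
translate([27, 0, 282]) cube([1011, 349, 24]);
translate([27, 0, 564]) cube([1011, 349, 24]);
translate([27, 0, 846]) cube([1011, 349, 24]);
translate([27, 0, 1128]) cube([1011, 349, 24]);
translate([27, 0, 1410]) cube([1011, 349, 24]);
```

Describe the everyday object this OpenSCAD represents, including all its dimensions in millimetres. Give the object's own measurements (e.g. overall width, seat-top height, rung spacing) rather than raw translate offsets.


An open bookshelf. Two side panels, each 27 mm thick, 349 mm deep and 1506 mm tall, stand 1065 mm apart (outside-to-outside). Between them sit 6 shelves, each 24 mm thick and 349 mm deep, spanning the full gap between the sides. The bottom shelf rests on the floor (its underside at z = 0) and the clear gap between one shelf's top and the next shelf's underside is 258 mm.


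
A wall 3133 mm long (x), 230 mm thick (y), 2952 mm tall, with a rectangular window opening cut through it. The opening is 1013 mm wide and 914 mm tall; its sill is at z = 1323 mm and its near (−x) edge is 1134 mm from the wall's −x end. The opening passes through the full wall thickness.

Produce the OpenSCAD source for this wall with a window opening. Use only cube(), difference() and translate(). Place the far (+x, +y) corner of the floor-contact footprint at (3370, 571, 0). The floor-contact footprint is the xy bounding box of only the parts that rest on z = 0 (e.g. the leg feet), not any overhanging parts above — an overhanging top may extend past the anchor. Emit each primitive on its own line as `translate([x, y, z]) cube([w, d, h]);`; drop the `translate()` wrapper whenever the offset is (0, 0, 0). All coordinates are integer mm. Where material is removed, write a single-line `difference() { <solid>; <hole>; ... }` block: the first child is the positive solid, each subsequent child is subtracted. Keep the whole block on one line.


difference() { translate([237, 341, 0]) cube([3133, 230, 2952]); translate([1371, 341, 1323]) cube([1013, 230, 914]); }


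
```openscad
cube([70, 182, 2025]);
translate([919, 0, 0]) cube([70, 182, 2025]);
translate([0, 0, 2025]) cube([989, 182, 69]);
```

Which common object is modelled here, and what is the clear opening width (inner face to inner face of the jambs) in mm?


A door frame. The clear opening width is 849 mm.

Two 2025 mm tall posts with a header on top — a door frame. The left jamb is 70 mm wide at x = 0; the right jamb starts at x = 919. The clear opening is 919 − 70 = 849 mm.


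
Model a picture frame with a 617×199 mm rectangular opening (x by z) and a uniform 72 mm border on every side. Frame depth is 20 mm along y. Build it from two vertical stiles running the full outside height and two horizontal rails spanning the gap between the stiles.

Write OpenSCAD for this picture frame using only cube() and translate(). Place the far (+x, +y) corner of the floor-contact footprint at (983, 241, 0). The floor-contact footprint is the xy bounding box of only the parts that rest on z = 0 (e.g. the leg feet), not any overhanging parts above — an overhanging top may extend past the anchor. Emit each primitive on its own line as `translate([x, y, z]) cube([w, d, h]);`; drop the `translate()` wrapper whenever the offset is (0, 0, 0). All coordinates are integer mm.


translate([222, 221, 0]) cube([72, 20, 343]);
translate([911, 221, 0]) cube([72, 20, 343]);
translate([294, 221, 0]) cube([617, 20, 72]);
translate([294, 221, 271]) cube([617, 20, 72]);


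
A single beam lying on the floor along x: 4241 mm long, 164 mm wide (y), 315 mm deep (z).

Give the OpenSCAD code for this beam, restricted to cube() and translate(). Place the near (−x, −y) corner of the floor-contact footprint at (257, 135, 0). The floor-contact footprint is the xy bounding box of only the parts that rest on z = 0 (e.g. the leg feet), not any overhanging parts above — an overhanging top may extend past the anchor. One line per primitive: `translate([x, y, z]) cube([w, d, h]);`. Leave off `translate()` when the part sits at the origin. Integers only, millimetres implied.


translate([257, 135, 0]) cube([4241, 164, 315]);


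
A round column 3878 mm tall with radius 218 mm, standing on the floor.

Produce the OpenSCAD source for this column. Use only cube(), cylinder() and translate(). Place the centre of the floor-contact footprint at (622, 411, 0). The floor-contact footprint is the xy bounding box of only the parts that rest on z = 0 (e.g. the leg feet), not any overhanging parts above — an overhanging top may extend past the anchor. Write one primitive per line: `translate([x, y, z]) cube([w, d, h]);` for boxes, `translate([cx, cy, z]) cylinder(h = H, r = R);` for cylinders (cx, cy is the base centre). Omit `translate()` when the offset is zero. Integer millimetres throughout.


translate([622, 411, 0]) cylinder(h = 3878, r = 218);


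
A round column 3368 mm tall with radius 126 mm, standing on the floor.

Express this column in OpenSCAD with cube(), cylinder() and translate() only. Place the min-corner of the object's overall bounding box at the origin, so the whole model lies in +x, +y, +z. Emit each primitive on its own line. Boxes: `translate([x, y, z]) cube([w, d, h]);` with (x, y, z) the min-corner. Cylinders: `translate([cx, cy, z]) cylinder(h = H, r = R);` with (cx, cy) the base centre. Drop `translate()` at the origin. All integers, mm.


translate([126, 126, 0]) cylinder(h = 3368, r = 126);


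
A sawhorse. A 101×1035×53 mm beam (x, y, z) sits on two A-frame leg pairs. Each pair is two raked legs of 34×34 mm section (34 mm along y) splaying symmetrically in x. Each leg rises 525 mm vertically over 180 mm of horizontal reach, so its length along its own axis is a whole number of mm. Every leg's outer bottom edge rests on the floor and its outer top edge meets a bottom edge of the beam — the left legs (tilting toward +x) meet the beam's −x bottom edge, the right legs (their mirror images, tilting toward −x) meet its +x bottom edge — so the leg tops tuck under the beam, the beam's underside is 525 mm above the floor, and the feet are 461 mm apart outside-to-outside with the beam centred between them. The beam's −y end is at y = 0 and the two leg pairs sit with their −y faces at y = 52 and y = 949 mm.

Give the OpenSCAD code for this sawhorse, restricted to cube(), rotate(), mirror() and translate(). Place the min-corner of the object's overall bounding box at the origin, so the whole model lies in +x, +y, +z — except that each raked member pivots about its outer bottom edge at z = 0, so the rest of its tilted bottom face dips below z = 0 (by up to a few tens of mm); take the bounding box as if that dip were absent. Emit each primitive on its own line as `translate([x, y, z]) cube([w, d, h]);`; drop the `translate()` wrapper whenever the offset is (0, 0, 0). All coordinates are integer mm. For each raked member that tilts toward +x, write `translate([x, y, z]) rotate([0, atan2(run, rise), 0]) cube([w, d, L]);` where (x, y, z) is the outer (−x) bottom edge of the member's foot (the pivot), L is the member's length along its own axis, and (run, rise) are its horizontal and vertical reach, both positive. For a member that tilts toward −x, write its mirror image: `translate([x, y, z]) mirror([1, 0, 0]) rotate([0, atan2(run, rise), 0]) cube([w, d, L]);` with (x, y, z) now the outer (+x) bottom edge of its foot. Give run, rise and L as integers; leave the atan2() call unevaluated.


translate([180, 0, 525]) cube([101, 1035, 53]);
translate([0, 52, 0]) rotate([0, atan2(180, 525), 0]) cube([34, 34, 555]);
translate([461, 52, 0]) mirror([1, 0, 0]) rotate([0, atan2(180, 525), 0]) cube([34, 34, 555]);
translate([0, 949, 0]) rotate([0, atan2(180, 525), 0]) cube([34, 34, 555]);
translate([461, 949, 0]) mirror([1, 0, 0]) rotate([0, atan2(180, 525), 0]) cube([34, 34, 555]);


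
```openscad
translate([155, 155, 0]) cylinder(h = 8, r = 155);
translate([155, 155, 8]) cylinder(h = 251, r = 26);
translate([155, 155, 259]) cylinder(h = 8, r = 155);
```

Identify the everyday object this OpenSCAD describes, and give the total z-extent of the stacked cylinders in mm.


A spool. The overall height is 267 mm.

Three coaxial cylinders, large–small–large — a spool. Two 8 mm flanges and a 251 mm core give 8 + 251 + 8 = 267 mm.
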